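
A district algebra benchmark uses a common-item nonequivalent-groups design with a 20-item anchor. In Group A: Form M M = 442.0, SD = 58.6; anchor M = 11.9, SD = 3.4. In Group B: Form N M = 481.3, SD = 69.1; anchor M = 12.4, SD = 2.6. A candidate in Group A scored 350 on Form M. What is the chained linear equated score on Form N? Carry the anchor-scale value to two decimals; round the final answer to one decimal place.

Form M → anchor (Group A): v = (3.4/58.6)(350 − 442.0) + 11.9 = 6.56
anchor → Form N (Group B): y = (69.1/2.6)(6.56 − 12.4) + 481.3 = 326.1

326.1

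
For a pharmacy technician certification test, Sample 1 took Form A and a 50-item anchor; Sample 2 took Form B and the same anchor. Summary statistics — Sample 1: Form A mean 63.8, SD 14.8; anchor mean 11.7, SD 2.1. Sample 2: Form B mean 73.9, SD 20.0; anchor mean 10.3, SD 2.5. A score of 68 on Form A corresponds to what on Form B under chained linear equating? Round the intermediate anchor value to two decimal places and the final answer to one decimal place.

Form A → anchor (Sample 1): v = (2.1/14.8)(68 − 63.8) + 11.7 = 12.30
anchor → Form B (Sample 2): y = (20.0/2.5)(12.30 − 10.3) + 73.9 = 89.9

89.9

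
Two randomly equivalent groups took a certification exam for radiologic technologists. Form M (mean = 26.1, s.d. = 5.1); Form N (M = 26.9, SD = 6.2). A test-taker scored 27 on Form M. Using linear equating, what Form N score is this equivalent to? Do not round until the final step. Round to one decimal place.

28.0

Linear equating: y = (SD_Y/SD_X)(x − M_X) + M_Y
y = (6.2/5.1)(27 − 26.1) + 26.9
y = 1.215686 × 0.9 + 26.9 = 1.0941 + 26.9 = 28.0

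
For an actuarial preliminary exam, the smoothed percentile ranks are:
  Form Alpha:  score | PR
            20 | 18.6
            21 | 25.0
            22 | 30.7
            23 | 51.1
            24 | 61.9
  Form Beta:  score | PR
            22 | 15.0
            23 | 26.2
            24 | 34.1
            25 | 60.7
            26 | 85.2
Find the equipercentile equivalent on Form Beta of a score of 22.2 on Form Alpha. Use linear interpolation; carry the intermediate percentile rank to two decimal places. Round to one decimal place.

24.0

PR of 22.2 on Form Alpha: 30.7 + (22.2 − 22)/(23 − 22) × (51.1 − 30.7) = 34.78
On Form Beta, PR 34.78 falls between score 24 (PR 34.1) and 25 (PR 60.7).
Interpolate: 24 + (34.78 − 34.1)/(60.7 − 34.1) × (25 − 24) = 24.0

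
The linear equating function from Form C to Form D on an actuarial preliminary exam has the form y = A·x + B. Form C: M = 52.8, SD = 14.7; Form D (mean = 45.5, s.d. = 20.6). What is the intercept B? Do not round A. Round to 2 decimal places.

-28.49

A = SD_Y / SD_X = 20.6 / 14.7 = 1.401361
B = M_Y − A·M_X = 45.5 − 1.401361 × 52.8 = -28.49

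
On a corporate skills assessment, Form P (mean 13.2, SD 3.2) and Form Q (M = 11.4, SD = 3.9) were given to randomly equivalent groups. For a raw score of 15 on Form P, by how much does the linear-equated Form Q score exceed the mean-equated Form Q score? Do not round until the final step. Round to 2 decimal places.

0.39

Mean-equated: 15 + (11.4 − 13.2) = 13.20
Linear-equated: (3.9/3.2)(15 − 13.2) + 11.4 = 13.594
Difference = 13.594 − 13.20 = 0.39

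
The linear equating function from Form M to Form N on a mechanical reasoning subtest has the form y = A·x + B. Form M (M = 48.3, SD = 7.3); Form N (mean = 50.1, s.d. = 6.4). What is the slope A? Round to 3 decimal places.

0.877

A = SD_Y / SD_X = 6.4 / 7.3 = 0.877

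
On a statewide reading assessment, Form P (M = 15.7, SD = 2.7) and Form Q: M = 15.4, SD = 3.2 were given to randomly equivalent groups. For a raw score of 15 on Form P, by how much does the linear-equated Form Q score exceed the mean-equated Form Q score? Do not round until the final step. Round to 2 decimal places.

Mean-equated: 15 + (15.4 − 15.7) = 14.70
Linear-equated: (3.2/2.7)(15 − 15.7) + 15.4 = 14.570
Difference = 14.570 − 14.70 = -0.13

-0.13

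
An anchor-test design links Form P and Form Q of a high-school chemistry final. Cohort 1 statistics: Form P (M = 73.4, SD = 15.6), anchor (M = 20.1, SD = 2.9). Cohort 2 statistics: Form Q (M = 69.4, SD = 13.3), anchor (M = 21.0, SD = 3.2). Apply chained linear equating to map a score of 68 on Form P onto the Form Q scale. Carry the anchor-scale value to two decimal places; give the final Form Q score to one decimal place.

61.5

Form P → anchor (Cohort 1): v = (2.9/15.6)(68 − 73.4) + 20.1 = 19.10
anchor → Form Q (Cohort 2): y = (13.3/3.2)(19.10 − 21.0) + 69.4 = 61.5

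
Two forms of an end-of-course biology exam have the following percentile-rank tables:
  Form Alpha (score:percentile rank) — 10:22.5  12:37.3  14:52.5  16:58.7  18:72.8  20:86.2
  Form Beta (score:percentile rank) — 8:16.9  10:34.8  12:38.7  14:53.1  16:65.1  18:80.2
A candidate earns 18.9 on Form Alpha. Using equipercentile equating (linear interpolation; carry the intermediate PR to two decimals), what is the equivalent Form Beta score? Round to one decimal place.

17.8

PR of 18.9 on Form Alpha: 72.8 + (18.9 − 18)/(20 − 18) × (86.2 − 72.8) = 78.83
On Form Beta, PR 78.83 falls between score 16 (PR 65.1) and 18 (PR 80.2).
Interpolate: 16 + (78.83 − 65.1)/(80.2 − 65.1) × (18 − 16) = 17.8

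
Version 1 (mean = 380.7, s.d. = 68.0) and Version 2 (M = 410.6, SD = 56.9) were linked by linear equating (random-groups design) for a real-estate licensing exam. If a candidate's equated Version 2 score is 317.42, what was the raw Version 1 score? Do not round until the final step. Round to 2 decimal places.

269.34

Invert y = (SD_Y/SD_X)(x − M_X) + M_Y:
x = (SD_X/SD_Y)(y − M_Y) + M_X = (68.0/56.9)(317.42 − 410.6) + 380.7
x = 1.195079 × -93.180 + 380.7 = 269.34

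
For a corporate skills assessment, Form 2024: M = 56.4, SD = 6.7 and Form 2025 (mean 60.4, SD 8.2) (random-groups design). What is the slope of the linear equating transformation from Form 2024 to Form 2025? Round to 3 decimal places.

1.224

A = SD_Y / SD_X = 8.2 / 6.7 = 1.224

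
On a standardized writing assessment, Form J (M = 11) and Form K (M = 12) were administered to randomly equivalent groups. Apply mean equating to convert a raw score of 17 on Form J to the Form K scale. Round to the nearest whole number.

Mean equating: y = x + (M_Y − M_X) = 17 + (12 − 11) = 18

18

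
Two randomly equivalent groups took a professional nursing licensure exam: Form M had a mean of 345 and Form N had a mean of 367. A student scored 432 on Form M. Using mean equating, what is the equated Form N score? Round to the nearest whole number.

454

Mean equating: y = x + (M_Y − M_X) = 432 + (367 − 345) = 454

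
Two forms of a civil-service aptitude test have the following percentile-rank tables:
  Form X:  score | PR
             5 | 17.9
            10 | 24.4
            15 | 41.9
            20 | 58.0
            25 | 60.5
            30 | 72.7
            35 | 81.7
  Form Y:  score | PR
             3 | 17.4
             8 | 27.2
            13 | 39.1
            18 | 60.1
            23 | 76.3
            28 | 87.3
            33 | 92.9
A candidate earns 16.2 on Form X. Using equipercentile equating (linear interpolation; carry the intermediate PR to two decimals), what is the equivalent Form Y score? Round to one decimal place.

14.6

PR of 16.2 on Form X: 41.9 + (16.2 − 15)/(20 − 15) × (58.0 − 41.9) = 45.76
On Form Y, PR 45.76 falls between score 13 (PR 39.1) and 18 (PR 60.1).
Interpolate: 13 + (45.76 − 39.1)/(60.1 − 39.1) × (18 − 13) = 14.6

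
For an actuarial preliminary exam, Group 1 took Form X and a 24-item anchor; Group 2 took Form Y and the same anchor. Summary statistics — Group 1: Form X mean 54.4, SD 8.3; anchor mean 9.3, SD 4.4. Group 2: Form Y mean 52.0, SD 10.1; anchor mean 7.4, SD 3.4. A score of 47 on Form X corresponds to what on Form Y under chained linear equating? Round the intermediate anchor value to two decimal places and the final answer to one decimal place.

46.0

Form X → anchor (Group 1): v = (4.4/8.3)(47 − 54.4) + 9.3 = 5.38
anchor → Form Y (Group 2): y = (10.1/3.4)(5.38 − 7.4) + 52.0 = 46.0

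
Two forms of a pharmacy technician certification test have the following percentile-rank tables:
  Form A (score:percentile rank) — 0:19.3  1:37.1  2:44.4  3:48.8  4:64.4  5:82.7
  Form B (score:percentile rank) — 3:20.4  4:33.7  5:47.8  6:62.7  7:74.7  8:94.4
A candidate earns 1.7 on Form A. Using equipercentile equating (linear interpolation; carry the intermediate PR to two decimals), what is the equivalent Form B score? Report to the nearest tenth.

4.6

PR of 1.7 on Form A: 37.1 + (1.7 − 1)/(2 − 1) × (44.4 − 37.1) = 42.21
On Form B, PR 42.21 falls between score 4 (PR 33.7) and 5 (PR 47.8).
Interpolate: 4 + (42.21 − 33.7)/(47.8 − 33.7) × (5 − 4) = 4.6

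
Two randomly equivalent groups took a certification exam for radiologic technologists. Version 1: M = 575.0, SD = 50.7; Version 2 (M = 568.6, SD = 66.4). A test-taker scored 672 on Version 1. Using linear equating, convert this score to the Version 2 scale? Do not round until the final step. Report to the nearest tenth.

695.6

Linear equating: y = (SD_Y/SD_X)(x − M_X) + M_Y
y = (66.4/50.7)(672 − 575.0) + 568.6
y = 1.309665 × 97.0 + 568.6 = 127.0375 + 568.6 = 695.6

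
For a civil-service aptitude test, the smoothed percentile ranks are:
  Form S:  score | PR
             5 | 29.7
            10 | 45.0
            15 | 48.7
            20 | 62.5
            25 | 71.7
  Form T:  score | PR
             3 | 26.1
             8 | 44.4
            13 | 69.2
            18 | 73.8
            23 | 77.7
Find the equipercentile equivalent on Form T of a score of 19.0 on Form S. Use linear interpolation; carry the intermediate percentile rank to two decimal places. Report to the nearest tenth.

PR of 19.0 on Form S: 48.7 + (19.0 − 15)/(20 − 15) × (62.5 − 48.7) = 59.74
On Form T, PR 59.74 falls between score 8 (PR 44.4) and 13 (PR 69.2).
Interpolate: 8 + (59.74 − 44.4)/(69.2 − 44.4) × (13 − 8) = 11.1

11.1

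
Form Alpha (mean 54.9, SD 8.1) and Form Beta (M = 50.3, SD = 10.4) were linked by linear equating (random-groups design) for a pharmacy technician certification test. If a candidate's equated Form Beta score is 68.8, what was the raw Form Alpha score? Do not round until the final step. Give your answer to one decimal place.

Invert y = (SD_Y/SD_X)(x − M_X) + M_Y:
x = (SD_X/SD_Y)(y − M_Y) + M_X = (8.1/10.4)(68.8 − 50.3) + 54.9
x = 0.778846 × 18.500 + 54.9 = 69.3

69.3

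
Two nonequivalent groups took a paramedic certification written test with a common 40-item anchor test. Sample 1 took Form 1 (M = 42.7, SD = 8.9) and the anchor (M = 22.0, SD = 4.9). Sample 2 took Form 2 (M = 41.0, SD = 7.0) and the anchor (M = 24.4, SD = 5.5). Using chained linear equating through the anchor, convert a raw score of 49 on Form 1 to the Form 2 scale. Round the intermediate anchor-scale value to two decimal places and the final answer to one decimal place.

42.4

Form 1 → anchor (Sample 1): v = (4.9/8.9)(49 − 42.7) + 22.0 = 25.47
anchor → Form 2 (Sample 2): y = (7.0/5.5)(25.47 − 24.4) + 41.0 = 42.4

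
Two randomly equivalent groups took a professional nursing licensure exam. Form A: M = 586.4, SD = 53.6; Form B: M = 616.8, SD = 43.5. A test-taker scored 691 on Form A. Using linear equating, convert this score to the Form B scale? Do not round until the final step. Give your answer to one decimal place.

Linear equating: y = (SD_Y/SD_X)(x − M_X) + M_Y
y = (43.5/53.6)(691 − 586.4) + 616.8
y = 0.811567 × 104.6 + 616.8 = 84.8899 + 616.8 = 701.7

701.7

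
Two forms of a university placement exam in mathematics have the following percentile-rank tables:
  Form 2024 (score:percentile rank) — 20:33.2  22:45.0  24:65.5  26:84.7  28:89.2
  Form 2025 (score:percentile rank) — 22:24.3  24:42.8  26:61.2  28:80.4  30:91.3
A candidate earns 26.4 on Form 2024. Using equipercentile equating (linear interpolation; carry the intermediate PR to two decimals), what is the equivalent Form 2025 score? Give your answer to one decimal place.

PR of 26.4 on Form 2024: 84.7 + (26.4 − 26)/(28 − 26) × (89.2 − 84.7) = 85.60
On Form 2025, PR 85.60 falls between score 28 (PR 80.4) and 30 (PR 91.3).
Interpolate: 28 + (85.60 − 80.4)/(91.3 − 80.4) × (30 − 28) = 29.0

29.0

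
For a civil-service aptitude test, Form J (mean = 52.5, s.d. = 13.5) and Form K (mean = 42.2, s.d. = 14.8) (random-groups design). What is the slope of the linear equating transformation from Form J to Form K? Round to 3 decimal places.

A = SD_Y / SD_X = 14.8 / 13.5 = 1.096

1.096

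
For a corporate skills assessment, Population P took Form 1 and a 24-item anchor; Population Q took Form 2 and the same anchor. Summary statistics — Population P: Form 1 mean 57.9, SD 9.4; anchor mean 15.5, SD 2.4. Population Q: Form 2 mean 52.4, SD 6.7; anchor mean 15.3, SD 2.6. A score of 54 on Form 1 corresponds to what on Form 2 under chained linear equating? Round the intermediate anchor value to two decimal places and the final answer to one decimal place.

50.3

Form 1 → anchor (Population P): v = (2.4/9.4)(54 − 57.9) + 15.5 = 14.50
anchor → Form 2 (Population Q): y = (6.7/2.6)(14.50 − 15.3) + 52.4 = 50.3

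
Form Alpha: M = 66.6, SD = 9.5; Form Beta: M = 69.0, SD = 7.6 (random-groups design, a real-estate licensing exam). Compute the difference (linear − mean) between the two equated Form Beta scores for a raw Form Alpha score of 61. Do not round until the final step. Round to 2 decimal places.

1.12

Mean-equated: 61 + (69.0 − 66.6) = 63.40
Linear-equated: (7.6/9.5)(61 − 66.6) + 69.0 = 64.520
Difference = 64.520 − 63.40 = 1.12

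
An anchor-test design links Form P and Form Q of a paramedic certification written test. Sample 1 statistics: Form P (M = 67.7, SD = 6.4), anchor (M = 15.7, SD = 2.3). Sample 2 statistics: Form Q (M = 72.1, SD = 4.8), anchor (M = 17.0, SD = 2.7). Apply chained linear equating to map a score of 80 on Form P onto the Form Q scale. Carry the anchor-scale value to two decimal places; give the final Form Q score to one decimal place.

Form P → anchor (Sample 1): v = (2.3/6.4)(80 − 67.7) + 15.7 = 20.12
anchor → Form Q (Sample 2): y = (4.8/2.7)(20.12 − 17.0) + 72.1 = 77.6

77.6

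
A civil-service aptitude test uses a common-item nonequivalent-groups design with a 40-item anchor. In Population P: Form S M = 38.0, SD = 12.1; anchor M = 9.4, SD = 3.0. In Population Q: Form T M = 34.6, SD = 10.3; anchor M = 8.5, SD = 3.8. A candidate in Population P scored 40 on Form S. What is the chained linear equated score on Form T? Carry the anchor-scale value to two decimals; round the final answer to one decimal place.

38.4

Form S → anchor (Population P): v = (3.0/12.1)(40 − 38.0) + 9.4 = 9.90
anchor → Form T (Population Q): y = (10.3/3.8)(9.90 − 8.5) + 34.6 = 38.4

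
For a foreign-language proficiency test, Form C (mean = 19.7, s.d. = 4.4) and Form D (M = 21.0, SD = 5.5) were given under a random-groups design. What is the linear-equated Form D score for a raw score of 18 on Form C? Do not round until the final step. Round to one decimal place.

18.9

Linear equating: y = (SD_Y/SD_X)(x − M_X) + M_Y
y = (5.5/4.4)(18 − 19.7) + 21.0
y = 1.250000 × -1.7 + 21.0 = -2.1250 + 21.0 = 18.9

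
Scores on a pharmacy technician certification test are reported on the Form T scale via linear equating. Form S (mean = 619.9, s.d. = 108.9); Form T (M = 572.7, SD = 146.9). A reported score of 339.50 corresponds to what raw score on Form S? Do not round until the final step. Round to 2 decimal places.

447.02

Invert y = (SD_Y/SD_X)(x − M_X) + M_Y:
x = (SD_X/SD_Y)(y − M_Y) + M_X = (108.9/146.9)(339.50 − 572.7) + 619.9
x = 0.741321 × -233.200 + 619.9 = 447.02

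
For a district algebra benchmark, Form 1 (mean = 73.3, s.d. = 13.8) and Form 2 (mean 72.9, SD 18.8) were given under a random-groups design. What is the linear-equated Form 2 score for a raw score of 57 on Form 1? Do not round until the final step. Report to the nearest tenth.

Linear equating: y = (SD_Y/SD_X)(x − M_X) + M_Y
y = (18.8/13.8)(57 − 73.3) + 72.9
y = 1.362319 × -16.3 + 72.9 = -22.2058 + 72.9 = 50.7

50.7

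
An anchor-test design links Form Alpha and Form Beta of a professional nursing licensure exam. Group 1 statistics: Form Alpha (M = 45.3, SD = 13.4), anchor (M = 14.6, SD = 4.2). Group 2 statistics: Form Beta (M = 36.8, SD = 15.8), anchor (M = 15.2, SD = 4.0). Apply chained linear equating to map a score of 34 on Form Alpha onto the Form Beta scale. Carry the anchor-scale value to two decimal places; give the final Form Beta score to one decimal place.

Form Alpha → anchor (Group 1): v = (4.2/13.4)(34 − 45.3) + 14.6 = 11.06
anchor → Form Beta (Group 2): y = (15.8/4.0)(11.06 − 15.2) + 36.8 = 20.4

20.4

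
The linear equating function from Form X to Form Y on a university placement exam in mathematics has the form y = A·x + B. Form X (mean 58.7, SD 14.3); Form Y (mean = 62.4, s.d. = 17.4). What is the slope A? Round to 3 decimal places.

1.217

A = SD_Y / SD_X = 17.4 / 14.3 = 1.217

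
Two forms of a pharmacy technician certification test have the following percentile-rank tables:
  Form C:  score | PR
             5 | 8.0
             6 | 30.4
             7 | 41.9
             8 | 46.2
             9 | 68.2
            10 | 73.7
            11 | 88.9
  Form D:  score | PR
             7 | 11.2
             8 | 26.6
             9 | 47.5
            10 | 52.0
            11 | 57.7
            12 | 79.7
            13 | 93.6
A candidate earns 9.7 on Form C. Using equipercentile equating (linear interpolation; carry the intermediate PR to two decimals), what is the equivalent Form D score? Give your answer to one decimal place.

PR of 9.7 on Form C: 68.2 + (9.7 − 9)/(10 − 9) × (73.7 − 68.2) = 72.05
On Form D, PR 72.05 falls between score 11 (PR 57.7) and 12 (PR 79.7).
Interpolate: 11 + (72.05 − 57.7)/(79.7 − 57.7) × (12 − 11) = 11.7

11.7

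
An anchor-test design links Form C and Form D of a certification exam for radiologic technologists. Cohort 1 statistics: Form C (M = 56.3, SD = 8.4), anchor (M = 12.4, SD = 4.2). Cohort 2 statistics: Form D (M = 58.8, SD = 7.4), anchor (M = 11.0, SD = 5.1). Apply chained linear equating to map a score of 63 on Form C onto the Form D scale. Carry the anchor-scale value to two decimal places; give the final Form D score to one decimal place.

Form C → anchor (Cohort 1): v = (4.2/8.4)(63 − 56.3) + 12.4 = 15.75
anchor → Form D (Cohort 2): y = (7.4/5.1)(15.75 − 11.0) + 58.8 = 65.7

65.7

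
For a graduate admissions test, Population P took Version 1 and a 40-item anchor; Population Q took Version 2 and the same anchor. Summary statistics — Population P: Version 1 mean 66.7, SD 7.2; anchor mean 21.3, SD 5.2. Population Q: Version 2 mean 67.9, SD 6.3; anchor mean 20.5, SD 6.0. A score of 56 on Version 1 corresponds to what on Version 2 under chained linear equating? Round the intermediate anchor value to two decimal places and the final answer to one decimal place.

60.6

Version 1 → anchor (Population P): v = (5.2/7.2)(56 − 66.7) + 21.3 = 13.57
anchor → Version 2 (Population Q): y = (6.3/6.0)(13.57 − 20.5) + 67.9 = 60.6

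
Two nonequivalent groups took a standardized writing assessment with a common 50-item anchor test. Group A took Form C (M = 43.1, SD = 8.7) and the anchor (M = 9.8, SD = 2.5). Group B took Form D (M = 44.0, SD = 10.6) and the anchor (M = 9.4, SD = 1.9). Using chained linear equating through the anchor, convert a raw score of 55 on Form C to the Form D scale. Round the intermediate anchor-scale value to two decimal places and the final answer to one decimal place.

Form C → anchor (Group A): v = (2.5/8.7)(55 − 43.1) + 9.8 = 13.22
anchor → Form D (Group B): y = (10.6/1.9)(13.22 − 9.4) + 44.0 = 65.3

65.3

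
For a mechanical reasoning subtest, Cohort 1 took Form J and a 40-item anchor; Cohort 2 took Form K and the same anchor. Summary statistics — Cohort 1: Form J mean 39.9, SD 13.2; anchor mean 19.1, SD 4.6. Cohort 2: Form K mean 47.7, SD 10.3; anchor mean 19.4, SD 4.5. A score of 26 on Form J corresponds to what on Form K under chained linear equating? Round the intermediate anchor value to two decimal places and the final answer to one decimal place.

35.9

Form J → anchor (Cohort 1): v = (4.6/13.2)(26 − 39.9) + 19.1 = 14.26
anchor → Form K (Cohort 2): y = (10.3/4.5)(14.26 − 19.4) + 47.7 = 35.9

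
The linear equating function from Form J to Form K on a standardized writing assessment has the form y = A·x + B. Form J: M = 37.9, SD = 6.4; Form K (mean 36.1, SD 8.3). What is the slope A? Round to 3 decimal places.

A = SD_Y / SD_X = 8.3 / 6.4 = 1.297

1.297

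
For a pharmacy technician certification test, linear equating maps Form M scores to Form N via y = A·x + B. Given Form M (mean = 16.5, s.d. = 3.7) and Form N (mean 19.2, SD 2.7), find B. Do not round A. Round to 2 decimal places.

A = SD_Y / SD_X = 2.7 / 3.7 = 0.729730
B = M_Y − A·M_X = 19.2 − 0.729730 × 16.5 = 7.16

7.16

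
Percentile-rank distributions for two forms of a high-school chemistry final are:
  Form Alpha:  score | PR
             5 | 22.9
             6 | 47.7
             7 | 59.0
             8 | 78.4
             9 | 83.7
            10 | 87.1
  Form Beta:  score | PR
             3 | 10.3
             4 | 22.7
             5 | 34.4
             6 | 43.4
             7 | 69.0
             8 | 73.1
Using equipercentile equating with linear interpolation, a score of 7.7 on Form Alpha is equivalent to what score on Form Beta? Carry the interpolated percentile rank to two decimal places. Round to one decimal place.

PR of 7.7 on Form Alpha: 59.0 + (7.7 − 7)/(8 − 7) × (78.4 − 59.0) = 72.58
On Form Beta, PR 72.58 falls between score 7 (PR 69.0) and 8 (PR 73.1).
Interpolate: 7 + (72.58 − 69.0)/(73.1 − 69.0) × (8 − 7) = 7.9

7.9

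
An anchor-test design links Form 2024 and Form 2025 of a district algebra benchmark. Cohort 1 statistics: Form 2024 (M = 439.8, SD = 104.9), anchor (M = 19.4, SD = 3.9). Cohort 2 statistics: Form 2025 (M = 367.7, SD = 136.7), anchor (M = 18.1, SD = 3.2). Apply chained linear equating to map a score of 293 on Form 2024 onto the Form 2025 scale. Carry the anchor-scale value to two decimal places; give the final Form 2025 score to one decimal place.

Form 2024 → anchor (Cohort 1): v = (3.9/104.9)(293 − 439.8) + 19.4 = 13.94
anchor → Form 2025 (Cohort 2): y = (136.7/3.2)(13.94 − 18.1) + 367.7 = 190.0

190.0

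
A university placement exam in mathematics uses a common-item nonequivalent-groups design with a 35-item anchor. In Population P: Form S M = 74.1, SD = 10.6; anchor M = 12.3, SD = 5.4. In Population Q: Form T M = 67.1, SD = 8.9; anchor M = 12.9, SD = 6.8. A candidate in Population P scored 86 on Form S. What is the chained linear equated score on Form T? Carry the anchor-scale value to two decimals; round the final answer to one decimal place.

74.2

Form S → anchor (Population P): v = (5.4/10.6)(86 − 74.1) + 12.3 = 18.36
anchor → Form T (Population Q): y = (8.9/6.8)(18.36 − 12.9) + 67.1 = 74.2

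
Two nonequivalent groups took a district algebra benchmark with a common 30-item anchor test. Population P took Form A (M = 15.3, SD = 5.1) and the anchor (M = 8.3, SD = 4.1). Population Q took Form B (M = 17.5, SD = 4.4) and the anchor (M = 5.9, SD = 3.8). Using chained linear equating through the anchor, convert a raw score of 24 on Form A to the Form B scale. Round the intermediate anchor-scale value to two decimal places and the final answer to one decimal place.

Form A → anchor (Population P): v = (4.1/5.1)(24 − 15.3) + 8.3 = 15.29
anchor → Form B (Population Q): y = (4.4/3.8)(15.29 − 5.9) + 17.5 = 28.4

28.4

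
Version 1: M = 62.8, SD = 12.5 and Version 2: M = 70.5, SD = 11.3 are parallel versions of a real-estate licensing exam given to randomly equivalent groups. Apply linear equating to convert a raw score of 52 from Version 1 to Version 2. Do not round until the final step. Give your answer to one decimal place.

Linear equating: y = (SD_Y/SD_X)(x − M_X) + M_Y
y = (11.3/12.5)(52 − 62.8) + 70.5
y = 0.904000 × -10.8 + 70.5 = -9.7632 + 70.5 = 60.7

60.7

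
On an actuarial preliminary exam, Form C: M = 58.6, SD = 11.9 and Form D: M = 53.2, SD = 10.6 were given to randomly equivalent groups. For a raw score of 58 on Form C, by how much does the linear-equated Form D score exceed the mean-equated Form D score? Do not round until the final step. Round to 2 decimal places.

Mean-equated: 58 + (53.2 − 58.6) = 52.60
Linear-equated: (10.6/11.9)(58 − 58.6) + 53.2 = 52.666
Difference = 52.666 − 52.60 = 0.07

0.07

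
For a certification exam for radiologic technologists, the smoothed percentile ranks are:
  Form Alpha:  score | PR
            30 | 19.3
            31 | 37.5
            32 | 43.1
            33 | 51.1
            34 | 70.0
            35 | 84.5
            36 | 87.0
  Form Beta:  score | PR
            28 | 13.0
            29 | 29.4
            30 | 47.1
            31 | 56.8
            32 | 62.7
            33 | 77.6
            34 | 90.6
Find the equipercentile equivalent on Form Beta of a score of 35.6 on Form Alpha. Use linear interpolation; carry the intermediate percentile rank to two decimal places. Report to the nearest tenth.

33.6

PR of 35.6 on Form Alpha: 84.5 + (35.6 − 35)/(36 − 35) × (87.0 − 84.5) = 86.00
On Form Beta, PR 86.00 falls between score 33 (PR 77.6) and 34 (PR 90.6).
Interpolate: 33 + (86.00 − 77.6)/(90.6 − 77.6) × (34 − 33) = 33.6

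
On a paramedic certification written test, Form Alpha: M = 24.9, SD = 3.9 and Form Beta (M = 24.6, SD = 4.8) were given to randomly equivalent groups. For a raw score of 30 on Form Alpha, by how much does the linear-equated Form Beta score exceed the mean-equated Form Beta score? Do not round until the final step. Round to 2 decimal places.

1.18

Mean-equated: 30 + (24.6 − 24.9) = 29.70
Linear-equated: (4.8/3.9)(30 − 24.9) + 24.6 = 30.877
Difference = 30.877 − 29.70 = 1.18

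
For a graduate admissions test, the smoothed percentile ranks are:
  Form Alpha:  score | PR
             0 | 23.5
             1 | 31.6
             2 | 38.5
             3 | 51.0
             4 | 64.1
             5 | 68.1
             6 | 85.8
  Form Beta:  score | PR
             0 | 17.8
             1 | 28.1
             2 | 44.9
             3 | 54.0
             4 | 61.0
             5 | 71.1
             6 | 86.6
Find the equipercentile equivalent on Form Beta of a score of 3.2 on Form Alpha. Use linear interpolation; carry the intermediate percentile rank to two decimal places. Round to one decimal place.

PR of 3.2 on Form Alpha: 51.0 + (3.2 − 3)/(4 − 3) × (64.1 − 51.0) = 53.62
On Form Beta, PR 53.62 falls between score 2 (PR 44.9) and 3 (PR 54.0).
Interpolate: 2 + (53.62 − 44.9)/(54.0 − 44.9) × (3 − 2) = 3.0

3.0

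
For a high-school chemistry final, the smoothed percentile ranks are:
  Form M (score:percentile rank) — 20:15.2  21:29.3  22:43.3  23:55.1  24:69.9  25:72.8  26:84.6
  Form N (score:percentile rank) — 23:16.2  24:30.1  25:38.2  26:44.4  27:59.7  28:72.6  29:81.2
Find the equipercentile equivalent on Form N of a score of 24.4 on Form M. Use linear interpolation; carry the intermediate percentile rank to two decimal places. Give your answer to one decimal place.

PR of 24.4 on Form M: 69.9 + (24.4 − 24)/(25 − 24) × (72.8 − 69.9) = 71.06
On Form N, PR 71.06 falls between score 27 (PR 59.7) and 28 (PR 72.6).
Interpolate: 27 + (71.06 − 59.7)/(72.6 − 59.7) × (28 − 27) = 27.9

27.9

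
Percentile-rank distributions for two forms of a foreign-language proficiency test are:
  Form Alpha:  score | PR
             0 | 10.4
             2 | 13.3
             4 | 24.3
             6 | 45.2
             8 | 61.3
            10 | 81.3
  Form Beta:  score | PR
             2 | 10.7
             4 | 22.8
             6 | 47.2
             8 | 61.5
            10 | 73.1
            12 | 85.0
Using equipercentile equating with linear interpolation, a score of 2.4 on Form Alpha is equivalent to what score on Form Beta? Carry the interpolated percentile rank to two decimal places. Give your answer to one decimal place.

PR of 2.4 on Form Alpha: 13.3 + (2.4 − 2)/(4 − 2) × (24.3 − 13.3) = 15.50
On Form Beta, PR 15.50 falls between score 2 (PR 10.7) and 4 (PR 22.8).
Interpolate: 2 + (15.50 − 10.7)/(22.8 − 10.7) × (4 − 2) = 2.8

2.8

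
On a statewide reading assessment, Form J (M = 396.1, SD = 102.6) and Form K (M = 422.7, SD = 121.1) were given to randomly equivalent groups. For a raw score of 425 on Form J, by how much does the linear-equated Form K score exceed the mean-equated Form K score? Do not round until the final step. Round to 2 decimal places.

5.21

Mean-equated: 425 + (422.7 − 396.1) = 451.60
Linear-equated: (121.1/102.6)(425 − 396.1) + 422.7 = 456.811
Difference = 456.811 − 451.60 = 5.21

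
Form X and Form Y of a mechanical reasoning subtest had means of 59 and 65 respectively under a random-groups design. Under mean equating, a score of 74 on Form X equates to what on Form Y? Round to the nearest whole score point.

Mean equating: y = x + (M_Y − M_X) = 74 + (65 − 59) = 80

80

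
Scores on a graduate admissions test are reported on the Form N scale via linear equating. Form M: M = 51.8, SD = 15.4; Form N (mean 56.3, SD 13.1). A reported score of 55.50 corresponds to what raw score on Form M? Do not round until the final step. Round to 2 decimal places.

Invert y = (SD_Y/SD_X)(x − M_X) + M_Y:
x = (SD_X/SD_Y)(y − M_Y) + M_X = (15.4/13.1)(55.50 − 56.3) + 51.8
x = 1.175573 × -0.800 + 51.8 = 50.86

50.86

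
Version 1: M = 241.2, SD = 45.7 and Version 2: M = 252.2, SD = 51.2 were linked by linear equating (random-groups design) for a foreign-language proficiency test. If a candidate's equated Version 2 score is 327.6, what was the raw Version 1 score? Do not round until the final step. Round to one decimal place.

308.5

Invert y = (SD_Y/SD_X)(x − M_X) + M_Y:
x = (SD_X/SD_Y)(y − M_Y) + M_X = (45.7/51.2)(327.6 − 252.2) + 241.2
x = 0.892578 × 75.400 + 241.2 = 308.5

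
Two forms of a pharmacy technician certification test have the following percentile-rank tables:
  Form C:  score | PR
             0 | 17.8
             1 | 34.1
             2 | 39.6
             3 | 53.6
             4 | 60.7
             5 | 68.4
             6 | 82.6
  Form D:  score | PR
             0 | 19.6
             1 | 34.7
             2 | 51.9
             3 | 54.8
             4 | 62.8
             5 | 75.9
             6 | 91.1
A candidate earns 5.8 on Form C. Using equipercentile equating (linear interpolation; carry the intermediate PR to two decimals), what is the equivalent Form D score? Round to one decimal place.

5.3

PR of 5.8 on Form C: 68.4 + (5.8 − 5)/(6 − 5) × (82.6 − 68.4) = 79.76
On Form D, PR 79.76 falls between score 5 (PR 75.9) and 6 (PR 91.1).
Interpolate: 5 + (79.76 − 75.9)/(91.1 − 75.9) × (6 − 5) = 5.3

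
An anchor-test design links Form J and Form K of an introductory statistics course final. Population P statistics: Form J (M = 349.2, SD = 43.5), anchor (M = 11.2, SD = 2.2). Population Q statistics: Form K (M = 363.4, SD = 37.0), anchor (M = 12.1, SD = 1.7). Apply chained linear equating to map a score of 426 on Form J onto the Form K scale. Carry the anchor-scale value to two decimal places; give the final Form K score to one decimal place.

428.3

Form J → anchor (Population P): v = (2.2/43.5)(426 − 349.2) + 11.2 = 15.08
anchor → Form K (Population Q): y = (37.0/1.7)(15.08 − 12.1) + 363.4 = 428.3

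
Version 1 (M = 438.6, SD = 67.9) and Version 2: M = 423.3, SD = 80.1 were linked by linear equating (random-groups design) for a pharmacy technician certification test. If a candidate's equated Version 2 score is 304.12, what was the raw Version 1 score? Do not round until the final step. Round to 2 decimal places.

Invert y = (SD_Y/SD_X)(x − M_X) + M_Y:
x = (SD_X/SD_Y)(y − M_Y) + M_X = (67.9/80.1)(304.12 − 423.3) + 438.6
x = 0.847690 × -119.180 + 438.6 = 337.57

337.57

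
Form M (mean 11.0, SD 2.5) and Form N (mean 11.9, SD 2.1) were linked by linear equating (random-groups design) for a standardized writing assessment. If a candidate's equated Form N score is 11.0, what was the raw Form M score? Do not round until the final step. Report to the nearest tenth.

9.9

Invert y = (SD_Y/SD_X)(x − M_X) + M_Y:
x = (SD_X/SD_Y)(y − M_Y) + M_X = (2.5/2.1)(11.0 − 11.9) + 11.0
x = 1.190476 × -0.900 + 11.0 = 9.9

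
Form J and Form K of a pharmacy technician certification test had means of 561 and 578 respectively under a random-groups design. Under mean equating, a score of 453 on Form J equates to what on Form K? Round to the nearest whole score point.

Mean equating: y = x + (M_Y − M_X) = 453 + (578 − 561) = 470

470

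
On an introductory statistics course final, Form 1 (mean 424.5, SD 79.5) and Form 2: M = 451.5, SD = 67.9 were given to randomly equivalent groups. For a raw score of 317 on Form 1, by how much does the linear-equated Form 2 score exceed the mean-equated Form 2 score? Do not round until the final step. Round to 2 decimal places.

Mean-equated: 317 + (451.5 − 424.5) = 344.00
Linear-equated: (67.9/79.5)(317 − 424.5) + 451.5 = 359.686
Difference = 359.686 − 344.00 = 15.69

15.69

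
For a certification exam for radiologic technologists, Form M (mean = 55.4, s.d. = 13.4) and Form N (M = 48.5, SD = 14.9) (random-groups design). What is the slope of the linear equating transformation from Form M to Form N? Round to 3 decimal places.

A = SD_Y / SD_X = 14.9 / 13.4 = 1.112

1.112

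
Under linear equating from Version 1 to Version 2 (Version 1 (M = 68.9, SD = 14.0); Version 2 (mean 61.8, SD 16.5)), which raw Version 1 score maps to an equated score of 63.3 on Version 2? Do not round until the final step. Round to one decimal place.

Invert y = (SD_Y/SD_X)(x − M_X) + M_Y:
x = (SD_X/SD_Y)(y − M_Y) + M_X = (14.0/16.5)(63.3 − 61.8) + 68.9
x = 0.848485 × 1.500 + 68.9 = 70.2

70.2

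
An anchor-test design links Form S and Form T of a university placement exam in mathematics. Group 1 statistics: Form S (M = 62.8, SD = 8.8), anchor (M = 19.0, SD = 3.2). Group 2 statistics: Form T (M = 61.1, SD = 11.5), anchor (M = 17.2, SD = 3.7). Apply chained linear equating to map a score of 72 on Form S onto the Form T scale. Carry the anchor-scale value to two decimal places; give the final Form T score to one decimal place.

77.1

Form S → anchor (Group 1): v = (3.2/8.8)(72 − 62.8) + 19.0 = 22.35
anchor → Form T (Group 2): y = (11.5/3.7)(22.35 − 17.2) + 61.1 = 77.1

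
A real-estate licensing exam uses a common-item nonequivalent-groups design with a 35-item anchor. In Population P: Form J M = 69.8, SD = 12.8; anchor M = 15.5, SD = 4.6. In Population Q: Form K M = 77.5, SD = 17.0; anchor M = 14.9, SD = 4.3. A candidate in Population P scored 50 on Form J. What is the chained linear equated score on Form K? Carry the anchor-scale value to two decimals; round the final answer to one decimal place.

51.7

Form J → anchor (Population P): v = (4.6/12.8)(50 − 69.8) + 15.5 = 8.38
anchor → Form K (Population Q): y = (17.0/4.3)(8.38 − 14.9) + 77.5 = 51.7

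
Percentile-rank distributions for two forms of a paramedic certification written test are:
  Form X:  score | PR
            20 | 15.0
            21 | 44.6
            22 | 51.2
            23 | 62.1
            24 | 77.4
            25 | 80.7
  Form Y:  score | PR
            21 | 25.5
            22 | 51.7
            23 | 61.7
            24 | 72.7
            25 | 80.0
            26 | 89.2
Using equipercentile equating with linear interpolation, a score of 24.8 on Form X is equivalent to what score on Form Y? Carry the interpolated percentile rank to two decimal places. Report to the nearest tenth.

PR of 24.8 on Form X: 77.4 + (24.8 − 24)/(25 − 24) × (80.7 − 77.4) = 80.04
On Form Y, PR 80.04 falls between score 25 (PR 80.0) and 26 (PR 89.2).
Interpolate: 25 + (80.04 − 80.0)/(89.2 − 80.0) × (26 − 25) = 25.0

25.0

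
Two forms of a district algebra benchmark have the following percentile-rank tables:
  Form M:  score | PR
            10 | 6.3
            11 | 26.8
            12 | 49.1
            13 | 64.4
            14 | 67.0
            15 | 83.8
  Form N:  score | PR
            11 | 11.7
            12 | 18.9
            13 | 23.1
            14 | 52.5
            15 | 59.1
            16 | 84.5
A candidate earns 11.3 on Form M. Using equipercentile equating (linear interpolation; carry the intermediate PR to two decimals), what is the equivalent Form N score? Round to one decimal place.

13.4

PR of 11.3 on Form M: 26.8 + (11.3 − 11)/(12 − 11) × (49.1 − 26.8) = 33.49
On Form N, PR 33.49 falls between score 13 (PR 23.1) and 14 (PR 52.5).
Interpolate: 13 + (33.49 − 23.1)/(52.5 − 23.1) × (14 − 13) = 13.4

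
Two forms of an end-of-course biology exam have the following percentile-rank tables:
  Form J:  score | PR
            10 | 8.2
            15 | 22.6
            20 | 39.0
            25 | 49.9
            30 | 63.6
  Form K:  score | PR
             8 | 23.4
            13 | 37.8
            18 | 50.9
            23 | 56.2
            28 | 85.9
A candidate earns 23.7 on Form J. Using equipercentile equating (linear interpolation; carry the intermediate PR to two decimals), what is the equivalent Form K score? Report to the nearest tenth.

PR of 23.7 on Form J: 39.0 + (23.7 − 20)/(25 − 20) × (49.9 − 39.0) = 47.07
On Form K, PR 47.07 falls between score 13 (PR 37.8) and 18 (PR 50.9).
Interpolate: 13 + (47.07 − 37.8)/(50.9 − 37.8) × (18 − 13) = 16.5

16.5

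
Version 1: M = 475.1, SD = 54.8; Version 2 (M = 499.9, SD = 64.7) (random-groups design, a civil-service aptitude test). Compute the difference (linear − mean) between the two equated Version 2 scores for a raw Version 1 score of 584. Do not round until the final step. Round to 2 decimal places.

Mean-equated: 584 + (499.9 − 475.1) = 608.80
Linear-equated: (64.7/54.8)(584 − 475.1) + 499.9 = 628.474
Difference = 628.474 − 608.80 = 19.67

19.67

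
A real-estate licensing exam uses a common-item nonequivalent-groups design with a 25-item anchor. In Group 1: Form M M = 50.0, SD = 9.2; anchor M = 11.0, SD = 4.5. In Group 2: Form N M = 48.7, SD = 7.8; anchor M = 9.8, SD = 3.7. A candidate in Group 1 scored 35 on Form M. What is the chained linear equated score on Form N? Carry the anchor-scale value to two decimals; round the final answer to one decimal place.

35.8

Form M → anchor (Group 1): v = (4.5/9.2)(35 − 50.0) + 11.0 = 3.66
anchor → Form N (Group 2): y = (7.8/3.7)(3.66 − 9.8) + 48.7 = 35.8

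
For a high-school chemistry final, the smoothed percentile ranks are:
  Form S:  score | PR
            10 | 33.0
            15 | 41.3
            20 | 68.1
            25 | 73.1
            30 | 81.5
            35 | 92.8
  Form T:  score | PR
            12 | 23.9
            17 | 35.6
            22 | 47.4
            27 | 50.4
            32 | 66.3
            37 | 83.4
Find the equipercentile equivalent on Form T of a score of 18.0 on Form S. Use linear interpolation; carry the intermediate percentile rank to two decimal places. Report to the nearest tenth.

PR of 18.0 on Form S: 41.3 + (18.0 − 15)/(20 − 15) × (68.1 − 41.3) = 57.38
On Form T, PR 57.38 falls between score 27 (PR 50.4) and 32 (PR 66.3).
Interpolate: 27 + (57.38 − 50.4)/(66.3 − 50.4) × (32 − 27) = 29.2

29.2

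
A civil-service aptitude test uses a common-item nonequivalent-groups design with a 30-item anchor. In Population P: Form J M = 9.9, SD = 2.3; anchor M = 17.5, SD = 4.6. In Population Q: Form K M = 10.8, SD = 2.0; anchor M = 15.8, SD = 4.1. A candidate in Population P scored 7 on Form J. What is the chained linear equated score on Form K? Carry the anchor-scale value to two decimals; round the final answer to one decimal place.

Form J → anchor (Population P): v = (4.6/2.3)(7 − 9.9) + 17.5 = 11.70
anchor → Form K (Population Q): y = (2.0/4.1)(11.70 − 15.8) + 10.8 = 8.8

8.8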